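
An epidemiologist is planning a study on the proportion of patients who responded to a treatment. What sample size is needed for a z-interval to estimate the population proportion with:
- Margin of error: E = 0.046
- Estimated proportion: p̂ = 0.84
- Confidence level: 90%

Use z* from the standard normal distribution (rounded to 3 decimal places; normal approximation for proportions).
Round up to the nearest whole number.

Using z* for proportion z-interval (normal approximation).

For 90% confidence, z* = 1.645 (from standard normal table)

Sample size formula for proportion z-interval: n = z*²p̂(1-p̂)/E²

n = 1.645² × 0.84 × 0.16 / 0.046²
  = 2.706025 × 0.1344 / 0.002116
  = 171.8761

Round up to the nearest whole number: n = 172

172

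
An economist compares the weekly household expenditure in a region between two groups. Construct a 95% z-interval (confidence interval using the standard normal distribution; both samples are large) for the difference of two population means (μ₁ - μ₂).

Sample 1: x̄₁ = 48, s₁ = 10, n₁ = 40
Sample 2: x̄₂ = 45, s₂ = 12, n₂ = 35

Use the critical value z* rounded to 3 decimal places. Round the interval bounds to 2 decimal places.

Both samples are large (n₁ = 40 ≥ 30, n₂ = 35 ≥ 30), so a z-interval for the difference of means applies.

Point estimate: x̄₁ - x̄₂ = 48 - 45 = 3

Standard error: SE = √(s₁²/n₁ + s₂²/n₂)
= √(10²/40 + 12²/35)
= √(2.500000 + 4.114286)
= 2.571825

For 95% confidence, z* = 1.96 (from standard normal table)
Margin of error: E = z* × SE = 1.96 × 2.571825 = 5.0408

Z-interval: (x̄₁ - x̄₂) ± E = 3 ± 5.0408 = (-2.0408, 8.0408)

Rounded to 2 decimal places:

(-2.04, 8.04)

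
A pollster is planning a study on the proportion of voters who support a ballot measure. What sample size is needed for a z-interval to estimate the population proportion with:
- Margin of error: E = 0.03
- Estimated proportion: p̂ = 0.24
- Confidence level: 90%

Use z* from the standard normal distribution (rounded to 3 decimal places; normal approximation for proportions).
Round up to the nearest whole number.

Using z* for proportion z-interval (normal approximation).

For 90% confidence, z* = 1.645 (from standard normal table)

Sample size formula for proportion z-interval: n = z*²p̂(1-p̂)/E²

n = 1.645² × 0.24 × 0.76 / 0.03²
  = 2.706025 × 0.1824 / 0.0009
  = 548.4211

Round up to the nearest whole number: n = 549

549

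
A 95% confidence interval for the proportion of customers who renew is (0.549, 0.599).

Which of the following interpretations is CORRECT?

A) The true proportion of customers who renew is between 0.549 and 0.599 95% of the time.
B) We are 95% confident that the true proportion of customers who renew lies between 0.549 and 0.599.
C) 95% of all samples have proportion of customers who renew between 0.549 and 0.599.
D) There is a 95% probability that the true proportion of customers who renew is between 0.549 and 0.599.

A confidence interval represents our confidence in the procedure, not a probability statement about the parameter.

Key concept: If we repeated this sampling process many times and computed a 95% CI each time, about 95% of those intervals would contain the true population parameter.

For this specific interval (0.549, 0.599):
- Midpoint (point estimate): 0.574
- Margin of error: 0.025

The correct interpretation is the one stating confidence that the true parameter lies in the interval — option B.

B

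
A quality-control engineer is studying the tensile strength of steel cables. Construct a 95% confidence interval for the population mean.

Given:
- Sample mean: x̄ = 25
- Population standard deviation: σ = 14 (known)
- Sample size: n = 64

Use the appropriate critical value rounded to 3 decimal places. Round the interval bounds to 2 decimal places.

The population standard deviation σ is known, so use a z-interval (standard normal critical value).

For 95% confidence, z* = 1.96 (from standard normal table)

Standard error: SE = σ/√n = 14/√64 = 1.750000

Margin of error: E = z* × SE = 1.96 × 1.750000 = 3.4300

Z-interval: x̄ ± E = 25 ± 3.4300 = (21.5700, 28.4300)

Rounded to 2 decimal places:

(21.57, 28.43)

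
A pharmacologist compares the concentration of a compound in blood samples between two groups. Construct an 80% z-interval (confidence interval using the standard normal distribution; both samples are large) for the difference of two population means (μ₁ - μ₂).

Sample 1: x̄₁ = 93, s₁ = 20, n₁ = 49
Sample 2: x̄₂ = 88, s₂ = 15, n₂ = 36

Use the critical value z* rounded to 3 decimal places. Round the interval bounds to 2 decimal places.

Both samples are large (n₁ = 49 ≥ 30, n₂ = 36 ≥ 30), so a z-interval for the difference of means applies.

Point estimate: x̄₁ - x̄₂ = 93 - 88 = 5

Standard error: SE = √(s₁²/n₁ + s₂²/n₂)
= √(20²/49 + 15²/36)
= √(8.163265 + 6.250000)
= 3.796481

For 80% confidence, z* = 1.282 (from standard normal table)
Margin of error: E = z* × SE = 1.282 × 3.796481 = 4.8671

Z-interval: (x̄₁ - x̄₂) ± E = 5 ± 4.8671 = (0.1329, 9.8671)

Rounded to 2 decimal places:

(0.13, 9.87)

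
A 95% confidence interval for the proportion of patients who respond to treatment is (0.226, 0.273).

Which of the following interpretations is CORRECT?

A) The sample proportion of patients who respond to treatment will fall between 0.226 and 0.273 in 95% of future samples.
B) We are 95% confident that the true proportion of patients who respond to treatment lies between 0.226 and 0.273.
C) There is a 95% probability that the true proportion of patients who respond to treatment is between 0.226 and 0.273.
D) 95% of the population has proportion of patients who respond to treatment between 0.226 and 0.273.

A confidence interval represents our confidence in the procedure, not a probability statement about the parameter.

Key concept: If we repeated this sampling process many times and computed a 95% CI each time, about 95% of those intervals would contain the true population parameter.

For this specific interval (0.226, 0.273):
- Midpoint (point estimate): 0.2495
- Margin of error: 0.0235

The correct interpretation is the one stating confidence that the true parameter lies in the interval — option B.

B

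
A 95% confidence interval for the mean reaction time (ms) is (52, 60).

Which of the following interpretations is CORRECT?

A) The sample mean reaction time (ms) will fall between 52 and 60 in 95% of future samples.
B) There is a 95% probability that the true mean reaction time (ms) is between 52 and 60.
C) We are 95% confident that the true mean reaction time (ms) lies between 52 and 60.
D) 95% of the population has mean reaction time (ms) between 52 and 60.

A confidence interval represents our confidence in the procedure, not a probability statement about the parameter.

Key concept: If we repeated this sampling process many times and computed a 95% CI each time, about 95% of those intervals would contain the true population parameter.

For this specific interval (52, 60):
- Midpoint (point estimate): 56
- Margin of error: 4

The correct interpretation is the one stating confidence that the true parameter lies in the interval — option C.

C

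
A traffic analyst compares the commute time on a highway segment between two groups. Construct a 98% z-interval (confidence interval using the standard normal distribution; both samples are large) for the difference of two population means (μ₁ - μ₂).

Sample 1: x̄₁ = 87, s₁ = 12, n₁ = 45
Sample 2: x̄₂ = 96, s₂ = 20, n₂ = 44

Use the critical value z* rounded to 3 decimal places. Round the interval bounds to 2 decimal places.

Both samples are large (n₁ = 45 ≥ 30, n₂ = 44 ≥ 30), so a z-interval for the difference of means applies.

Point estimate: x̄₁ - x̄₂ = 87 - 96 = -9

Standard error: SE = √(s₁²/n₁ + s₂²/n₂)
= √(12²/45 + 20²/44)
= √(3.200000 + 9.090909)
= 3.505839

For 98% confidence, z* = 2.326 (from standard normal table)
Margin of error: E = z* × SE = 2.326 × 3.505839 = 8.1546

Z-interval: (x̄₁ - x̄₂) ± E = -9 ± 8.1546 = (-17.1546, -0.8454)

Rounded to 2 decimal places:

(-17.15, -0.85)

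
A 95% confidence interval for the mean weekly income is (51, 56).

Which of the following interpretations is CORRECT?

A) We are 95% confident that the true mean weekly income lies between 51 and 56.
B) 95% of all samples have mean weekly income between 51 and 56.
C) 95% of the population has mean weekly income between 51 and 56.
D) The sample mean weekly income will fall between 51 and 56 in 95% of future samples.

A confidence interval represents our confidence in the procedure, not a probability statement about the parameter.

Key concept: If we repeated this sampling process many times and computed a 95% CI each time, about 95% of those intervals would contain the true population parameter.

For this specific interval (51, 56):
- Midpoint (point estimate): 53.5
- Margin of error: 2.5

The correct interpretation is the one stating confidence that the true parameter lies in the interval — option A.

A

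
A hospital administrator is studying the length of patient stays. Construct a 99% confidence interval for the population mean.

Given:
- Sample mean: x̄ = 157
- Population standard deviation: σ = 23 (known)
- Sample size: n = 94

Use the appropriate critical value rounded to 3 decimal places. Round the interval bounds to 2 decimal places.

The population standard deviation σ is known, so use a z-interval (standard normal critical value).

For 99% confidence, z* = 2.576 (from standard normal table)

Standard error: SE = σ/√n = 23/√94 = 2.372269

Margin of error: E = z* × SE = 2.576 × 2.372269 = 6.1110

Z-interval: x̄ ± E = 157 ± 6.1110 = (150.8890, 163.1110)

Rounded to 2 decimal places:

(150.89, 163.11)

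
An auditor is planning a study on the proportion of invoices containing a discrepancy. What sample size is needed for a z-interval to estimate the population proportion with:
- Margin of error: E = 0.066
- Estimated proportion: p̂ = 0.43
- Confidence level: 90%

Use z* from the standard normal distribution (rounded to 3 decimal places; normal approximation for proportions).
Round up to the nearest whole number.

Using z* for proportion z-interval (normal approximation).

For 90% confidence, z* = 1.645 (from standard normal table)

Sample size formula for proportion z-interval: n = z*²p̂(1-p̂)/E²

n = 1.645² × 0.43 × 0.57 / 0.066²
  = 2.706025 × 0.2451 / 0.004356
  = 152.2605

Round up to the nearest whole number: n = 153

153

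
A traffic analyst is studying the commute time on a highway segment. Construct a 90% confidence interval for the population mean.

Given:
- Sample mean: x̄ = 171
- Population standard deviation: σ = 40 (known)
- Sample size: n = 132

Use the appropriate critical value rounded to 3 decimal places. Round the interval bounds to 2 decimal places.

The population standard deviation σ is known, so use a z-interval (standard normal critical value).

For 90% confidence, z* = 1.645 (from standard normal table)

Standard error: SE = σ/√n = 40/√132 = 3.481553

Margin of error: E = z* × SE = 1.645 × 3.481553 = 5.7272

Z-interval: x̄ ± E = 171 ± 5.7272 = (165.2728, 176.7272)

Rounded to 2 decimal places:

(165.27, 176.73)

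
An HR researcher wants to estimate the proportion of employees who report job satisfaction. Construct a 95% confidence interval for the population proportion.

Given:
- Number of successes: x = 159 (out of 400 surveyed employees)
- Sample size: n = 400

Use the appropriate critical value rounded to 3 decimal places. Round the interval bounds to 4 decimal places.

Sample proportion: p̂ = 159/400 = 0.397500

Check conditions for normal approximation:
  np̂ = 159 ≥ 10 ✓
  n(1-p̂) = 241 ≥ 10 ✓

The sample is large enough, so use a z-interval (normal approximation) for the proportion.

For 95% confidence, z* = 1.96 (from standard normal table)

Standard error: SE = √(p̂(1-p̂)/n) = √(0.397500×0.602500/400) = 0.02446905

Margin of error: E = z* × SE = 1.96 × 0.02446905 = 0.047959

Z-interval: p̂ ± E = 0.397500 ± 0.047959 = (0.349541, 0.445459)

Rounded to 4 decimal places:

(0.3495, 0.4455)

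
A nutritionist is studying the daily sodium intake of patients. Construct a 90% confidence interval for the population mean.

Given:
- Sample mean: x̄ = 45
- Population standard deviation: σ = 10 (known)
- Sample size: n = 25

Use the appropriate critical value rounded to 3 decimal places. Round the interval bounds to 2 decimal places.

The population standard deviation σ is known, so use a z-interval (standard normal critical value).

For 90% confidence, z* = 1.645 (from standard normal table)

Standard error: SE = σ/√n = 10/√25 = 2.000000

Margin of error: E = z* × SE = 1.645 × 2.000000 = 3.2900

Z-interval: x̄ ± E = 45 ± 3.2900 = (41.7100, 48.2900)

Rounded to 2 decimal places:

(41.71, 48.29)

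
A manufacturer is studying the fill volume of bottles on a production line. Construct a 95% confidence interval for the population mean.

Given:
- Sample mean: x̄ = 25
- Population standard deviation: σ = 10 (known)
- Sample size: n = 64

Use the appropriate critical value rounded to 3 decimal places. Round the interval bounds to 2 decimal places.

The population standard deviation σ is known, so use a z-interval (standard normal critical value).

For 95% confidence, z* = 1.96 (from standard normal table)

Standard error: SE = σ/√n = 10/√64 = 1.250000

Margin of error: E = z* × SE = 1.96 × 1.250000 = 2.4500

Z-interval: x̄ ± E = 25 ± 2.4500 = (22.5500, 27.4500)

Rounded to 2 decimal places:

(22.55, 27.45)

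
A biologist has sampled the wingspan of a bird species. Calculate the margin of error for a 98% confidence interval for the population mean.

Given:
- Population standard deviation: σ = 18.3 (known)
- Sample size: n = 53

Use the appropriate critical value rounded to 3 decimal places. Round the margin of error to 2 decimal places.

The population standard deviation σ is known, so use the z-interval margin of error formula.

For 98% confidence, z* = 2.326 (from standard normal table)

Margin of error formula for z-interval: E = z* × σ/√n

E = 2.326 × 18.3/√53
  = 2.326 × 2.513698
  = 5.8469

Rounded to 2 decimal places:

5.85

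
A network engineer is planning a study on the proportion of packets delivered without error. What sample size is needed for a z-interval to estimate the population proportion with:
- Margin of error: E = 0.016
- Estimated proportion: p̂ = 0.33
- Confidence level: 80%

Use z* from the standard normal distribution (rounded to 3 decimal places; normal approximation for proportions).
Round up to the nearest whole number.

Using z* for proportion z-interval (normal approximation).

For 80% confidence, z* = 1.282 (from standard normal table)

Sample size formula for proportion z-interval: n = z*²p̂(1-p̂)/E²

n = 1.282² × 0.33 × 0.67 / 0.016²
  = 1.643524 × 0.2211 / 0.000256
  = 1419.4655

Round up to the nearest whole number: n = 1420

1420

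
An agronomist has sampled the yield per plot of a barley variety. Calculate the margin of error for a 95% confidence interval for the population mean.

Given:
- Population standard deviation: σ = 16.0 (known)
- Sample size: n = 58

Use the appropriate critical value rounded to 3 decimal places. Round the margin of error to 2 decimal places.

The population standard deviation σ is known, so use the z-interval margin of error formula.

For 95% confidence, z* = 1.96 (from standard normal table)

Margin of error formula for z-interval: E = z* × σ/√n

E = 1.96 × 16.0/√58
  = 1.96 × 2.100903
  = 4.1178

Rounded to 2 decimal places:

4.12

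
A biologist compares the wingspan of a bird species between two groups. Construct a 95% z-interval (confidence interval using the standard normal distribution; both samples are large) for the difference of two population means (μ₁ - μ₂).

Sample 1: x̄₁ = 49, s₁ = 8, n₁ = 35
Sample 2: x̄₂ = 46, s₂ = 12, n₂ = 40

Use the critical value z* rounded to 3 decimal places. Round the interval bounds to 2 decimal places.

Both samples are large (n₁ = 35 ≥ 30, n₂ = 40 ≥ 30), so a z-interval for the difference of means applies.

Point estimate: x̄₁ - x̄₂ = 49 - 46 = 3

Standard error: SE = √(s₁²/n₁ + s₂²/n₂)
= √(8²/35 + 12²/40)
= √(1.828571 + 3.600000)
= 2.329929

For 95% confidence, z* = 1.96 (from standard normal table)
Margin of error: E = z* × SE = 1.96 × 2.329929 = 4.5667

Z-interval: (x̄₁ - x̄₂) ± E = 3 ± 4.5667 = (-1.5667, 7.5667)

Rounded to 2 decimal places:

(-1.57, 7.57)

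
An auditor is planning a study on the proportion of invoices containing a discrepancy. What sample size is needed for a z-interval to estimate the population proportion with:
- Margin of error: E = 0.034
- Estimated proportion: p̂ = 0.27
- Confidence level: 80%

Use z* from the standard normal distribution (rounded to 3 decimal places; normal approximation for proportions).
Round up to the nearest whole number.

Using z* for proportion z-interval (normal approximation).

For 80% confidence, z* = 1.282 (from standard normal table)

Sample size formula for proportion z-interval: n = z*²p̂(1-p̂)/E²

n = 1.282² × 0.27 × 0.73 / 0.034²
  = 1.643524 × 0.1971 / 0.001156
  = 280.2237

Round up to the nearest whole number: n = 281

281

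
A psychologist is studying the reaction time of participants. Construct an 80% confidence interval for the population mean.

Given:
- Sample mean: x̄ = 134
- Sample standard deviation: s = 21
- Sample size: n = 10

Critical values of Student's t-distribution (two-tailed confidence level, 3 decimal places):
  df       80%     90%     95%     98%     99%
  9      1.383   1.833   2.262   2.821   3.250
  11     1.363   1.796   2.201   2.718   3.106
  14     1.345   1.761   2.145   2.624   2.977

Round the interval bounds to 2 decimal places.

The population standard deviation σ is unknown (only the sample standard deviation s is given), so use a t-interval with df = n - 1 = 10 - 1 = 9.

For 80% confidence with df = 9, t* = 1.383 (from t-table)

Standard error: SE = s/√n = 21/√10 = 6.640783

Margin of error: E = t* × SE = 1.383 × 6.640783 = 9.1842

T-interval: x̄ ± E = 134 ± 9.1842 = (124.8158, 143.1842)

Rounded to 2 decimal places:

(124.82, 143.18)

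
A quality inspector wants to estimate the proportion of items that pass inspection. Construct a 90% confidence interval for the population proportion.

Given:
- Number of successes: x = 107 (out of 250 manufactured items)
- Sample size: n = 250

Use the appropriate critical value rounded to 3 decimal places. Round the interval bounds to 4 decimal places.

Sample proportion: p̂ = 107/250 = 0.428000

Check conditions for normal approximation:
  np̂ = 107 ≥ 10 ✓
  n(1-p̂) = 143 ≥ 10 ✓

The sample is large enough, so use a z-interval (normal approximation) for the proportion.

For 90% confidence, z* = 1.645 (from standard normal table)

Standard error: SE = √(p̂(1-p̂)/n) = √(0.428000×0.572000/250) = 0.03129319

Margin of error: E = z* × SE = 1.645 × 0.03129319 = 0.051477

Z-interval: p̂ ± E = 0.428000 ± 0.051477 = (0.376523, 0.479477)

Rounded to 4 decimal places:

(0.3765, 0.4795)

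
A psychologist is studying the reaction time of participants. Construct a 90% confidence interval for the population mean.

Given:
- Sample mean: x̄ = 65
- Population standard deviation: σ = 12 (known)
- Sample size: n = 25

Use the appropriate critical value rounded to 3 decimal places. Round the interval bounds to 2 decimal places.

The population standard deviation σ is known, so use a z-interval (standard normal critical value).

For 90% confidence, z* = 1.645 (from standard normal table)

Standard error: SE = σ/√n = 12/√25 = 2.400000

Margin of error: E = z* × SE = 1.645 × 2.400000 = 3.9480

Z-interval: x̄ ± E = 65 ± 3.9480 = (61.0520, 68.9480)

Rounded to 2 decimal places:

(61.05, 68.95)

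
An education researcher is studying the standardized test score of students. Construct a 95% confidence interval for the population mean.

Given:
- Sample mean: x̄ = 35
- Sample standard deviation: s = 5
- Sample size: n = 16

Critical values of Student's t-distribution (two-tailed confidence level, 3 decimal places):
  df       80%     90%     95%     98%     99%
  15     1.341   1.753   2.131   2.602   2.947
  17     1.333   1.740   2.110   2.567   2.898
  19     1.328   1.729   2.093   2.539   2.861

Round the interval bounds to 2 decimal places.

The population standard deviation σ is unknown (only the sample standard deviation s is given), so use a t-interval with df = n - 1 = 16 - 1 = 15.

For 95% confidence with df = 15, t* = 2.131 (from t-table)

Standard error: SE = s/√n = 5/√16 = 1.250000

Margin of error: E = t* × SE = 2.131 × 1.250000 = 2.6637

T-interval: x̄ ± E = 35 ± 2.6637 = (32.3362, 37.6638)

Rounded to 2 decimal places:

(32.34, 37.66)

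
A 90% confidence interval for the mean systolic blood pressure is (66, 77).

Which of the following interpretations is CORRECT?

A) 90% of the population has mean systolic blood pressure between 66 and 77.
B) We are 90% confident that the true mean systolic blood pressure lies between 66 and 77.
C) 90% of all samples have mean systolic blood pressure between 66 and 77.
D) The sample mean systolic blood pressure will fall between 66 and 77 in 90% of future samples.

A confidence interval represents our confidence in the procedure, not a probability statement about the parameter.

Key concept: If we repeated this sampling process many times and computed a 90% CI each time, about 90% of those intervals would contain the true population parameter.

For this specific interval (66, 77):
- Midpoint (point estimate): 71.5
- Margin of error: 5.5

The correct interpretation is the one stating confidence that the true parameter lies in the interval — option B.

B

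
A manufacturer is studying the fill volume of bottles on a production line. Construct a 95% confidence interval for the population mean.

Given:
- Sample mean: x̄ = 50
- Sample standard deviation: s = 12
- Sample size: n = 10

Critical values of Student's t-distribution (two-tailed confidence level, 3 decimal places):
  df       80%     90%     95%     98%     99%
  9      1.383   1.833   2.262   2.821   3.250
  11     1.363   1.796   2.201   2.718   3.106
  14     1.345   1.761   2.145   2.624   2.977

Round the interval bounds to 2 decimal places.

The population standard deviation σ is unknown (only the sample standard deviation s is given), so use a t-interval with df = n - 1 = 10 - 1 = 9.

For 95% confidence with df = 9, t* = 2.262 (from t-table)

Standard error: SE = s/√n = 12/√10 = 3.794733

Margin of error: E = t* × SE = 2.262 × 3.794733 = 8.5837

T-interval: x̄ ± E = 50 ± 8.5837 = (41.4163, 58.5837)

Rounded to 2 decimal places:

(41.42, 58.58)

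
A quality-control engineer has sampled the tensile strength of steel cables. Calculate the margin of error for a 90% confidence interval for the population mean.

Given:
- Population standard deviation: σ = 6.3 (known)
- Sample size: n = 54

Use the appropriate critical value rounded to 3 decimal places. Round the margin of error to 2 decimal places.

The population standard deviation σ is known, so use the z-interval margin of error formula.

For 90% confidence, z* = 1.645 (from standard normal table)

Margin of error formula for z-interval: E = z* × σ/√n

E = 1.645 × 6.3/√54
  = 1.645 × 0.857321
  = 1.4103

Rounded to 2 decimal places:

1.41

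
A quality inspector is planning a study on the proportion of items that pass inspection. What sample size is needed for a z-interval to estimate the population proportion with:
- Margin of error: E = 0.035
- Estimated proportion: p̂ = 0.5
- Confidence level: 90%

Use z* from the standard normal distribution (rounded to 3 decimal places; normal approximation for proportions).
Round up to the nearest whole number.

Using z* for proportion z-interval (normal approximation).

For 90% confidence, z* = 1.645 (from standard normal table)

Sample size formula for proportion z-interval: n = z*²p̂(1-p̂)/E²

n = 1.645² × 0.5 × 0.5 / 0.035²
  = 2.706025 × 0.25 / 0.001225
  = 552.2500

Round up to the nearest whole number: n = 553

553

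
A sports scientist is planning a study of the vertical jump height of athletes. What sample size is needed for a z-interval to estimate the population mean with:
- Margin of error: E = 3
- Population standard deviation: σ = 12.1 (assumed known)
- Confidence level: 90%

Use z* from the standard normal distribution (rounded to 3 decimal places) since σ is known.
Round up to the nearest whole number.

Using z* since population σ is known (z-interval formula).

For 90% confidence, z* = 1.645 (from standard normal table)

Sample size formula for z-interval: n = (z*σ/E)²

n = (1.645 × 12.1 / 3)²
  = (6.634833)²
  = 44.0210

Round up to the nearest whole number: n = 45

45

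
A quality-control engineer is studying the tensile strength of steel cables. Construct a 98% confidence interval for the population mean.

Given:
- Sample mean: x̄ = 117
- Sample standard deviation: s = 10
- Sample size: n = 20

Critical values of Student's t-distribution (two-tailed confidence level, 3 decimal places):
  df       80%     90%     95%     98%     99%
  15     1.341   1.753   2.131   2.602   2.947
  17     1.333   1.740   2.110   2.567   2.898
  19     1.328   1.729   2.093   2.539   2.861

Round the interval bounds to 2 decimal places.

The population standard deviation σ is unknown (only the sample standard deviation s is given), so use a t-interval with df = n - 1 = 20 - 1 = 19.

For 98% confidence with df = 19, t* = 2.539 (from t-table)

Standard error: SE = s/√n = 10/√20 = 2.236068

Margin of error: E = t* × SE = 2.539 × 2.236068 = 5.6774

T-interval: x̄ ± E = 117 ± 5.6774 = (111.3226, 122.6774)

Rounded to 2 decimal places:

(111.32, 122.68)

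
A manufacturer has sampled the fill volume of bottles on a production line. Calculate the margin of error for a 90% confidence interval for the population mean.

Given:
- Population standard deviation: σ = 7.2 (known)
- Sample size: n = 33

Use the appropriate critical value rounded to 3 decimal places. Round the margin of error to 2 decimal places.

The population standard deviation σ is known, so use the z-interval margin of error formula.

For 90% confidence, z* = 1.645 (from standard normal table)

Margin of error formula for z-interval: E = z* × σ/√n

E = 1.645 × 7.2/√33
  = 1.645 × 1.253359
  = 2.0618

Rounded to 2 decimal places:

2.06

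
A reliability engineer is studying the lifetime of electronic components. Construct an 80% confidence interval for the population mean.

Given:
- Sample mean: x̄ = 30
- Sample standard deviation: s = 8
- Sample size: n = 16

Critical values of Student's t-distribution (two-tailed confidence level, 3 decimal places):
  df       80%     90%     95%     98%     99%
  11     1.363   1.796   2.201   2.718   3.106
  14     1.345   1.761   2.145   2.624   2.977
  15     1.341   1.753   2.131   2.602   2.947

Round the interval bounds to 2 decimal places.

The population standard deviation σ is unknown (only the sample standard deviation s is given), so use a t-interval with df = n - 1 = 16 - 1 = 15.

For 80% confidence with df = 15, t* = 1.341 (from t-table)

Standard error: SE = s/√n = 8/√16 = 2.000000

Margin of error: E = t* × SE = 1.341 × 2.000000 = 2.6820

T-interval: x̄ ± E = 30 ± 2.6820 = (27.3180, 32.6820)

Rounded to 2 decimal places:

(27.32, 32.68)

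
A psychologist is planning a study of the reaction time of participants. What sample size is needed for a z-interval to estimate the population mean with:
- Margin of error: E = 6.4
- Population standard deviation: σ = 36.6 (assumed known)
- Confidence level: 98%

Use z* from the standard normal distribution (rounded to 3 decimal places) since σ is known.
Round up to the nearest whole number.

Using z* since population σ is known (z-interval formula).

For 98% confidence, z* = 2.326 (from standard normal table)

Sample size formula for z-interval: n = (z*σ/E)²

n = (2.326 × 36.6 / 6.4)²
  = (13.301813)²
  = 176.9382

Round up to the nearest whole number: n = 177

177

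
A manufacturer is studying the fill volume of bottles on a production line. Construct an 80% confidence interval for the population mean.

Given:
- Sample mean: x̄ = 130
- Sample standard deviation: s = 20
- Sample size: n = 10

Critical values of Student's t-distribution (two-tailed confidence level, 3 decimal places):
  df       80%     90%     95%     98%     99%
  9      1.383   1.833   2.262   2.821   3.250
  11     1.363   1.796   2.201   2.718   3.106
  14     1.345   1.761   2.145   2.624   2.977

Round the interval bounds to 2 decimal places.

The population standard deviation σ is unknown (only the sample standard deviation s is given), so use a t-interval with df = n - 1 = 10 - 1 = 9.

For 80% confidence with df = 9, t* = 1.383 (from t-table)

Standard error: SE = s/√n = 20/√10 = 6.324555

Margin of error: E = t* × SE = 1.383 × 6.324555 = 8.7469

T-interval: x̄ ± E = 130 ± 8.7469 = (121.2531, 138.7469)

Rounded to 2 decimal places:

(121.25, 138.75)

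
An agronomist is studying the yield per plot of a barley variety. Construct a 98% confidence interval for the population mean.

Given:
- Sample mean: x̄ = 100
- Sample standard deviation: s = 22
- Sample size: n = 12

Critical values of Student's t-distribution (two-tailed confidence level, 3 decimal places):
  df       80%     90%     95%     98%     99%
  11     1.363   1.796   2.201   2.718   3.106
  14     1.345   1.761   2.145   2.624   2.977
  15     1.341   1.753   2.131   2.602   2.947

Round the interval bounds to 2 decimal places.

The population standard deviation σ is unknown (only the sample standard deviation s is given), so use a t-interval with df = n - 1 = 12 - 1 = 11.

For 98% confidence with df = 11, t* = 2.718 (from t-table)

Standard error: SE = s/√n = 22/√12 = 6.350853

Margin of error: E = t* × SE = 2.718 × 6.350853 = 17.2616

T-interval: x̄ ± E = 100 ± 17.2616 = (82.7384, 117.2616)

Rounded to 2 decimal places:

(82.74, 117.26)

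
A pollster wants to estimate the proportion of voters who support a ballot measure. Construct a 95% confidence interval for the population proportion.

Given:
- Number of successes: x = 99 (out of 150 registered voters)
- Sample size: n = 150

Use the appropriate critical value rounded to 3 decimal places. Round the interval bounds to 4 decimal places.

Sample proportion: p̂ = 99/150 = 0.660000

Check conditions for normal approximation:
  np̂ = 99 ≥ 10 ✓
  n(1-p̂) = 51 ≥ 10 ✓

The sample is large enough, so use a z-interval (normal approximation) for the proportion.

For 95% confidence, z* = 1.96 (from standard normal table)

Standard error: SE = √(p̂(1-p̂)/n) = √(0.660000×0.340000/150) = 0.03867816

Margin of error: E = z* × SE = 1.96 × 0.03867816 = 0.075809

Z-interval: p̂ ± E = 0.660000 ± 0.075809 = (0.584191, 0.735809)

Rounded to 4 decimal places:

(0.5842, 0.7358)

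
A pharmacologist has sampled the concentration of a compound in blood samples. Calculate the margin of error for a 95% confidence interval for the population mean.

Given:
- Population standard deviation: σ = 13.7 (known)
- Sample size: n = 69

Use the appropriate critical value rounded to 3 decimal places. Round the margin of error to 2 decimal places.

The population standard deviation σ is known, so use the z-interval margin of error formula.

For 95% confidence, z* = 1.96 (from standard normal table)

Margin of error formula for z-interval: E = z* × σ/√n

E = 1.96 × 13.7/√69
  = 1.96 × 1.649286
  = 3.2326

Rounded to 2 decimal places:

3.23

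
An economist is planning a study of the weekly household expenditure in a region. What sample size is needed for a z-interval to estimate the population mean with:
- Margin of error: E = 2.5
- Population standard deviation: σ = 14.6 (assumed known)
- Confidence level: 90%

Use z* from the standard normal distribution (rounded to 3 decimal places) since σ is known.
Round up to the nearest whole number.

Using z* since population σ is known (z-interval formula).

For 90% confidence, z* = 1.645 (from standard normal table)

Sample size formula for z-interval: n = (z*σ/E)²

n = (1.645 × 14.6 / 2.5)²
  = (9.606800)²
  = 92.2906

Round up to the nearest whole number: n = 93

93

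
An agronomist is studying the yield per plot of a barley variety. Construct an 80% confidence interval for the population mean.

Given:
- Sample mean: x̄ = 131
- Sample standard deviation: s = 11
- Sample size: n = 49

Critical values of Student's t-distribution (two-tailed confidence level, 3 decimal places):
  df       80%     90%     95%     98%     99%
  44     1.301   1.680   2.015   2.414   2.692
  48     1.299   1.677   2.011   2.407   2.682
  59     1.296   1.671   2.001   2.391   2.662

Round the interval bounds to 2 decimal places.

The population standard deviation σ is unknown (only the sample standard deviation s is given), so use a t-interval with df = n - 1 = 49 - 1 = 48.

For 80% confidence with df = 48, t* = 1.299 (from t-table)

Standard error: SE = s/√n = 11/√49 = 1.571429

Margin of error: E = t* × SE = 1.299 × 1.571429 = 2.0413

T-interval: x̄ ± E = 131 ± 2.0413 = (128.9587, 133.0413)

Rounded to 2 decimal places:

(128.96, 133.04)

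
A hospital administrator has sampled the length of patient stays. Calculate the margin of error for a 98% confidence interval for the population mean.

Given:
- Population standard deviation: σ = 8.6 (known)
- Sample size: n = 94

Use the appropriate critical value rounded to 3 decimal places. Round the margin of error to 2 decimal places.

The population standard deviation σ is known, so use the z-interval margin of error formula.

For 98% confidence, z* = 2.326 (from standard normal table)

Margin of error formula for z-interval: E = z* × σ/√n

E = 2.326 × 8.6/√94
  = 2.326 × 0.887022
  = 2.0632

Rounded to 2 decimal places:

2.06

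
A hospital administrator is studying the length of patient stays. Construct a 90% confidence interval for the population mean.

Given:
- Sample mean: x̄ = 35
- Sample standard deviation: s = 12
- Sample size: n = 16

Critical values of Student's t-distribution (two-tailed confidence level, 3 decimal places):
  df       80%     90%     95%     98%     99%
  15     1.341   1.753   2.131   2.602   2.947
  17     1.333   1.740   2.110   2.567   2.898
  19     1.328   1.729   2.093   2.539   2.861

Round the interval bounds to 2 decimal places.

The population standard deviation σ is unknown (only the sample standard deviation s is given), so use a t-interval with df = n - 1 = 16 - 1 = 15.

For 90% confidence with df = 15, t* = 1.753 (from t-table)

Standard error: SE = s/√n = 12/√16 = 3.000000

Margin of error: E = t* × SE = 1.753 × 3.000000 = 5.2590

T-interval: x̄ ± E = 35 ± 5.2590 = (29.7410, 40.2590)

Rounded to 2 decimal places:

(29.74, 40.26)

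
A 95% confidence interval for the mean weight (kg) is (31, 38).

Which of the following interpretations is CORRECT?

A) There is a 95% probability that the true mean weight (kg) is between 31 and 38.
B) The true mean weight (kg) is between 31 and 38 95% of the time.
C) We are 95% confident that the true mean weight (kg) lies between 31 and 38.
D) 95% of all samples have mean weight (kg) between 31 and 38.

A confidence interval represents our confidence in the procedure, not a probability statement about the parameter.

Key concept: If we repeated this sampling process many times and computed a 95% CI each time, about 95% of those intervals would contain the true population parameter.

For this specific interval (31, 38):
- Midpoint (point estimate): 34.5
- Margin of error: 3.5

The correct interpretation is the one stating confidence that the true parameter lies in the interval — option C.

C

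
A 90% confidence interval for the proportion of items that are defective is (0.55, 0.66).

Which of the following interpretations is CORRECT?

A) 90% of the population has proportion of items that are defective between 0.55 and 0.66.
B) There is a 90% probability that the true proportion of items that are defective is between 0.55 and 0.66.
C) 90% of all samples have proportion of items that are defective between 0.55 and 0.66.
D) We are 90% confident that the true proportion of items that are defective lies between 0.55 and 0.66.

A confidence interval represents our confidence in the procedure, not a probability statement about the parameter.

Key concept: If we repeated this sampling process many times and computed a 90% CI each time, about 90% of those intervals would contain the true population parameter.

For this specific interval (0.55, 0.66):
- Midpoint (point estimate): 0.605
- Margin of error: 0.055

The correct interpretation is the one stating confidence that the true parameter lies in the interval — option D.

D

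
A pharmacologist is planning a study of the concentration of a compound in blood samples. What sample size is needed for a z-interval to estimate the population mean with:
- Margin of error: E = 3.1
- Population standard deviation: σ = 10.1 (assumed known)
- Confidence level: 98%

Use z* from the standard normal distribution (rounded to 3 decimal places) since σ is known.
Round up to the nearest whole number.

Using z* since population σ is known (z-interval formula).

For 98% confidence, z* = 2.326 (from standard normal table)

Sample size formula for z-interval: n = (z*σ/E)²

n = (2.326 × 10.1 / 3.1)²
  = (7.578258)²
  = 57.4300

Round up to the nearest whole number: n = 58

58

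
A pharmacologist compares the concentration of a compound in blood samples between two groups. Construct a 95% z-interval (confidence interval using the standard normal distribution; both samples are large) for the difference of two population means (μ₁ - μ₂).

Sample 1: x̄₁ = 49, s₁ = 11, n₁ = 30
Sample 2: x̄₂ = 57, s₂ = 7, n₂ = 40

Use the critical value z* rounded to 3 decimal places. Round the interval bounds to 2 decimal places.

Both samples are large (n₁ = 30 ≥ 30, n₂ = 40 ≥ 30), so a z-interval for the difference of means applies.

Point estimate: x̄₁ - x̄₂ = 49 - 57 = -8

Standard error: SE = √(s₁²/n₁ + s₂²/n₂)
= √(11²/30 + 7²/40)
= √(4.033333 + 1.225000)
= 2.293106

For 95% confidence, z* = 1.96 (from standard normal table)
Margin of error: E = z* × SE = 1.96 × 2.293106 = 4.4945

Z-interval: (x̄₁ - x̄₂) ± E = -8 ± 4.4945 = (-12.4945, -3.5055)

Rounded to 2 decimal places:

(-12.49, -3.51)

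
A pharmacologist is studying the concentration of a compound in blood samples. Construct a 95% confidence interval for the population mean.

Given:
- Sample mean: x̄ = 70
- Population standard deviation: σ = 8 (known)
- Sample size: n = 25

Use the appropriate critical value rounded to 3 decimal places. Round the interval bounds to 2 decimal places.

The population standard deviation σ is known, so use a z-interval (standard normal critical value).

For 95% confidence, z* = 1.96 (from standard normal table)

Standard error: SE = σ/√n = 8/√25 = 1.600000

Margin of error: E = z* × SE = 1.96 × 1.600000 = 3.1360

Z-interval: x̄ ± E = 70 ± 3.1360 = (66.8640, 73.1360)

Rounded to 2 decimal places:

(66.86, 73.14)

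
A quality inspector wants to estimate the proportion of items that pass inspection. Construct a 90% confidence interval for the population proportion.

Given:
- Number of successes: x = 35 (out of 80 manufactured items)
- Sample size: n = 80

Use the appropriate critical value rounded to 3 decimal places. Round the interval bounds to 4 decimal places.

Sample proportion: p̂ = 35/80 = 0.437500

Check conditions for normal approximation:
  np̂ = 35 ≥ 10 ✓
  n(1-p̂) = 45 ≥ 10 ✓

The sample is large enough, so use a z-interval (normal approximation) for the proportion.

For 90% confidence, z* = 1.645 (from standard normal table)

Standard error: SE = √(p̂(1-p̂)/n) = √(0.437500×0.562500/80) = 0.05546325

Margin of error: E = z* × SE = 1.645 × 0.05546325 = 0.091237

Z-interval: p̂ ± E = 0.437500 ± 0.091237 = (0.346263, 0.528737)

Rounded to 4 decimal places:

(0.3463, 0.5287)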